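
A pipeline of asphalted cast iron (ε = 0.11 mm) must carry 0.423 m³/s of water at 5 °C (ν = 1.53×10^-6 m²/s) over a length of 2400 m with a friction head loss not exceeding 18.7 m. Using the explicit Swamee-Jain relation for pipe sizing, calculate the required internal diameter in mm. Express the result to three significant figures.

Swamee-Jain (Type III): D = 0.66·[ε^1.25·(LQ²/(gh_f))^4.75 + ν·Q^9.4·(L/(gh_f))^5.2]^0.04
LQ²/(gh_f) = 2.341; L/(gh_f) = 13.08
Term 1 = ε^1.25·(…)^4.75 = 6.40×10^-4; Term 2 = ν·Q^9.4·(…)^5.2 = 3.01×10^-4
D = 0.66·(6.40×10^-4 + 3.01×10^-4)^0.04 = 0.4995 m = 499 mm
Check: V = 2.16 m/s, Re = 7.05×10^5, f = 0.01530, h_f = 17.5 m ≈ 18.7 m ✓

D ≈ 499 mm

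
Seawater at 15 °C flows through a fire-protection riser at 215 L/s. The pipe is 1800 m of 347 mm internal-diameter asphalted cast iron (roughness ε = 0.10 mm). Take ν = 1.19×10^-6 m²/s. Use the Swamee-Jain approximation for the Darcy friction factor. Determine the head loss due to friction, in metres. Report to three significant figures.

V = 4Q/(πD²) = 4·0.215/(π·0.347²) = 2.273 m/s
Re = VD/ν = 2.273·0.347/1.19×10^-6 = 6.63×10^5 → turbulent
ε/D = 0.10/347 = 2.88×10^-4
Swamee-Jain: f = 0.01598
h_f = f(L/D)V²/(2g) = 0.01598·(1800/0.347)·2.273²/(2·9.81) = 21.84 m

h_f ≈ 21.8 m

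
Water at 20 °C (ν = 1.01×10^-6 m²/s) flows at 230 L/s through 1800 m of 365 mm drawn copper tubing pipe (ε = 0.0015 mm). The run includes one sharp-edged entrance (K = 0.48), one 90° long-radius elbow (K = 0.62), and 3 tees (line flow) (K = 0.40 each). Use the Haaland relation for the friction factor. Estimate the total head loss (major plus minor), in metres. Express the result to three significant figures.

H_L ≈ 15.3 m

V = 4Q/(πD²) = 2.198 m/s; V²/2g = 0.2463 m
Re = 7.94×10^5, ε/D = 4.11×10^-6 → f = 0.01211 (Haaland)
Major: h_f = f(L/D)·V²/2g = 0.01211·4932·0.2463 = 14.70 m
Minor: ΣK = 2.30; h_m = ΣK·V²/2g = 0.5664 m
Total H_L = 14.70 + 0.5664 = 15.27 m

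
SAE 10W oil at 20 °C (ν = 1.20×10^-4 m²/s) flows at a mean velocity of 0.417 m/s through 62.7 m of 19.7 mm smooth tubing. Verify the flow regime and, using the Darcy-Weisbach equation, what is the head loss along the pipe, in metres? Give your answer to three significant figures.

h_f ≈ 26.4 m

Re = VD/ν = 0.417·0.01970/1.20×10^-4 = 68.5 → laminar (Re < 2300)
f = 64/Re = 0.9349
h_f = f(L/D)V²/(2g) = 0.9349·(62.7/0.01970)·0.417²/(2·9.81) = 26.37 m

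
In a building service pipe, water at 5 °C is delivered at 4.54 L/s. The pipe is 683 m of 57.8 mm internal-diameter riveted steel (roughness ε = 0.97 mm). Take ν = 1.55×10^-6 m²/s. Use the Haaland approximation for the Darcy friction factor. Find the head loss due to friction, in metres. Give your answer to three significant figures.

V = 4Q/(πD²) = 4·0.00454/(π·0.0578²) = 1.730 m/s
Re = VD/ν = 1.730·0.0578/1.55×10^-6 = 6.45×10^4 → turbulent
ε/D = 0.97/57.8 = 0.0168
Haaland: f = 0.04626
h_f = f(L/D)V²/(2g) = 0.04626·(683/0.0578)·1.730²/(2·9.81) = 83.41 m

h_f ≈ 83.4 m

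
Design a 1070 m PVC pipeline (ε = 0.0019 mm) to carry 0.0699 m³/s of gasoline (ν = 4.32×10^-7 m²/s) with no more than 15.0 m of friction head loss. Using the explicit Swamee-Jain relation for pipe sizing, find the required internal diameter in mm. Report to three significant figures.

D ≈ 204 mm

Swamee-Jain (Type III): D = 0.66·[ε^1.25·(LQ²/(gh_f))^4.75 + ν·Q^9.4·(L/(gh_f))^5.2]^0.04
LQ²/(gh_f) = 0.03553; L/(gh_f) = 7.271
Term 1 = ε^1.25·(…)^4.75 = 9.20×10^-15; Term 2 = ν·Q^9.4·(…)^5.2 = 1.79×10^-13
D = 0.66·(9.20×10^-15 + 1.79×10^-13)^0.04 = 0.2044 m = 204 mm
Check: V = 2.13 m/s, Re = 1.01×10^6, f = 0.01182, h_f = 14.3 m ≈ 15.0 m ✓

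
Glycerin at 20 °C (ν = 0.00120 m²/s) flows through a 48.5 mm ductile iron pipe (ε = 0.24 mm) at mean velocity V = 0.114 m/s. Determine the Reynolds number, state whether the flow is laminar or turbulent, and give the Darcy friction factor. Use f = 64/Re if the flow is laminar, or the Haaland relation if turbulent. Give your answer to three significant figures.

Re = VD/ν = 0.1140·0.0485/0.00120 = 4.61
Re < 2300 → laminar → f = 64/Re = 13.89

Re ≈ 4.61; laminar; f = 64/Re ≈ 13.9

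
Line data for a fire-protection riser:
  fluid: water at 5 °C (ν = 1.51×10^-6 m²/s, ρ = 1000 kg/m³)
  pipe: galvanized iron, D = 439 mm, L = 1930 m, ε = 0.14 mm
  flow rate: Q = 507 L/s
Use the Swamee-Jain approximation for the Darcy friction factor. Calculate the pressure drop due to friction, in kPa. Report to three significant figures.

Δp ≈ 393 kPa

V = 4Q/(πD²) = 4·0.507/(π·0.439²) = 3.350 m/s
Re = VD/ν = 3.350·0.439/1.51×10^-6 = 9.74×10^5 → turbulent
ε/D = 0.14/439 = 3.19×10^-4
Swamee-Jain: f = 0.01594
h_f = f(L/D)V²/(2g) = 0.01594·(1930/0.439)·3.350²/(2·9.81) = 40.08 m
Δp = ρg·h_f = 1000·9.81·40.08 = 393.1 kPa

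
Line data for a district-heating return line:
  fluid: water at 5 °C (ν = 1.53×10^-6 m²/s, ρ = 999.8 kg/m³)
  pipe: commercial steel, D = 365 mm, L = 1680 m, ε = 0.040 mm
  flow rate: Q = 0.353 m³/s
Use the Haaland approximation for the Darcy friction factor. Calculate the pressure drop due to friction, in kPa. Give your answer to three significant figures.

Δp ≈ 359 kPa

V = 4Q/(πD²) = 4·0.353/(π·0.365²) = 3.374 m/s
Re = VD/ν = 3.374·0.365/1.53×10^-6 = 8.05×10^5 → turbulent
ε/D = 0.040/365 = 1.10×10^-4
Haaland: f = 0.01371
h_f = f(L/D)V²/(2g) = 0.01371·(1680/0.365)·3.374²/(2·9.81) = 36.60 m
Δp = ρg·h_f = 999.8·9.81·36.60 = 359.0 kPa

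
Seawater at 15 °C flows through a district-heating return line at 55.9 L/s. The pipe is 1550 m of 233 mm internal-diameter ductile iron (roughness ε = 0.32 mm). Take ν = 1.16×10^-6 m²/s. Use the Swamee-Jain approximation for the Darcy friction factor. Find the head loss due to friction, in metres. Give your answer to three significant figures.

h_f ≈ 13.0 m

V = 4Q/(πD²) = 4·0.0559/(π·0.233²) = 1.311 m/s
Re = VD/ν = 1.311·0.233/1.16×10^-6 = 2.63×10^5 → turbulent
ε/D = 0.32/233 = 0.00137
Swamee-Jain: f = 0.02228
h_f = f(L/D)V²/(2g) = 0.02228·(1550/0.233)·1.311²/(2·9.81) = 12.99 m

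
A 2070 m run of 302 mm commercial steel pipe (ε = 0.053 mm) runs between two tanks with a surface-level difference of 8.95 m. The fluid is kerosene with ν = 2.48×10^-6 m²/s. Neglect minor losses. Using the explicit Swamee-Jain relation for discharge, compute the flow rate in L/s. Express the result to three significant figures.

Q ≈ 86.1 L/s

Swamee-Jain (Type II): Q = -0.965·√(gD⁵h_f/L)·ln[ε/(3.7D) + √(3.17ν²L/(gD³h_f))]
√(gD⁵h_f/L) = √(9.81·0.302⁵·8.95/2070) = 0.01032
ε/(3.7D) = 4.74×10^-5; √(3.17ν²L/(gD³h_f)) = 1.29×10^-4
Q = -0.965·0.01032·ln(1.766×10^-4) = 0.08608 m³/s
Check: V = 1.20 m/s, Re = 1.46×10^5, f = 0.01774, h_f = 8.95 m ≈ 8.95 m ✓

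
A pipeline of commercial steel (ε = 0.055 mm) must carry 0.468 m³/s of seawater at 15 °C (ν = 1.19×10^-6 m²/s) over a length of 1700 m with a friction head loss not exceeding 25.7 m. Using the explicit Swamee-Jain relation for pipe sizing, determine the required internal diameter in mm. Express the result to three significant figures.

Swamee-Jain (Type III): D = 0.66·[ε^1.25·(LQ²/(gh_f))^4.75 + ν·Q^9.4·(L/(gh_f))^5.2]^0.04
LQ²/(gh_f) = 1.477; L/(gh_f) = 6.743
Term 1 = ε^1.25·(…)^4.75 = 3.02×10^-5; Term 2 = ν·Q^9.4·(…)^5.2 = 1.93×10^-5
D = 0.66·(3.02×10^-5 + 1.93×10^-5)^0.04 = 0.4439 m = 444 mm
Check: V = 3.02 m/s, Re = 1.13×10^6, f = 0.01373, h_f = 24.5 m ≈ 25.7 m ✓

D ≈ 444 mm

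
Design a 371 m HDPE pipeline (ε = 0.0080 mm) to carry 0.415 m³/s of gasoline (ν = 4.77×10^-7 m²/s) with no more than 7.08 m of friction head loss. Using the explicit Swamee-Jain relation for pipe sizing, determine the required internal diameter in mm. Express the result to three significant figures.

Swamee-Jain (Type III): D = 0.66·[ε^1.25·(LQ²/(gh_f))^4.75 + ν·Q^9.4·(L/(gh_f))^5.2]^0.04
LQ²/(gh_f) = 0.9200; L/(gh_f) = 5.342
Term 1 = ε^1.25·(…)^4.75 = 2.86×10^-7; Term 2 = ν·Q^9.4·(…)^5.2 = 7.45×10^-7
D = 0.66·(2.86×10^-7 + 7.45×10^-7)^0.04 = 0.3803 m = 380 mm
Check: V = 3.65 m/s, Re = 2.91×10^6, f = 0.01067, h_f = 7.08 m ≈ 7.08 m ✓

D ≈ 380 mm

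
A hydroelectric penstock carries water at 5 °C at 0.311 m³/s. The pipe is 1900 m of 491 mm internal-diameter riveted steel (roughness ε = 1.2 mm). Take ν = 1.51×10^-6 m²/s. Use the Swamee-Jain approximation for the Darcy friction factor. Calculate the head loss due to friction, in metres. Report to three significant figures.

h_f ≈ 13.4 m

V = 4Q/(πD²) = 4·0.311/(π·0.491²) = 1.643 m/s
Re = VD/ν = 1.643·0.491/1.51×10^-6 = 5.34×10^5 → turbulent
ε/D = 1.2/491 = 0.00244
Swamee-Jain: f = 0.02512
h_f = f(L/D)V²/(2g) = 0.02512·(1900/0.491)·1.643²/(2·9.81) = 13.37 m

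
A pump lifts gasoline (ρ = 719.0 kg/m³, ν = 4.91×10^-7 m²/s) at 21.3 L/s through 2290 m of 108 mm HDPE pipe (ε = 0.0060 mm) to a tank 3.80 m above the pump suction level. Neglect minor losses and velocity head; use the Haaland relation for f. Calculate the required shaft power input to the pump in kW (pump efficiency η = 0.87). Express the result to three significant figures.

P_shaft ≈ 14.5 kW

V = 4Q/(πD²) = 2.325 m/s; Re = 5.11×10^5; ε/D = 5.56×10^-5; f = 0.01370
h_f = f(L/D)V²/2g = 80.03 m
Total head H = z + h_f = 3.80 + 80.03 = 83.83 m
P_hyd = ρgQH = 719.0·9.81·0.0213·83.83 = 12.59 kW
P_shaft = P_hyd/η = 12.59/0.87 = 14.48 kW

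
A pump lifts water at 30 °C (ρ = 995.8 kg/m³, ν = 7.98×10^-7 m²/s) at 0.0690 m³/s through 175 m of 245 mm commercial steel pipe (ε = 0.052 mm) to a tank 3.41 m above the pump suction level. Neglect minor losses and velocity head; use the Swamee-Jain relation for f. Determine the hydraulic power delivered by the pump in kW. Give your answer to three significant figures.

P_hyd ≈ 3.13 kW

V = 4Q/(πD²) = 1.464 m/s; Re = 4.49×10^5; ε/D = 2.12×10^-4; f = 0.01577
h_f = f(L/D)V²/2g = 1.230 m
Total head H = z + h_f = 3.41 + 1.230 = 4.640 m
P_hyd = ρgQH = 995.8·9.81·0.0690·4.640 = 3.127 kW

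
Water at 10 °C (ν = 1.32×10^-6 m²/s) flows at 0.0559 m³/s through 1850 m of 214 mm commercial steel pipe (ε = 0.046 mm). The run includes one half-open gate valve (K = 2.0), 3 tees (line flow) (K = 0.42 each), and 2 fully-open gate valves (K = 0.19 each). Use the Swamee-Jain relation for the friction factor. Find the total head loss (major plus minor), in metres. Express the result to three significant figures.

H_L ≈ 18.3 m

V = 4Q/(πD²) = 1.554 m/s; V²/2g = 0.1231 m
Re = 2.52×10^5, ε/D = 2.15×10^-4 → f = 0.01675 (Swamee-Jain)
Major: h_f = f(L/D)·V²/2g = 0.01675·8645·0.1231 = 17.83 m
Minor: ΣK = 3.64; h_m = ΣK·V²/2g = 0.4481 m
Total H_L = 17.83 + 0.4481 = 18.28 m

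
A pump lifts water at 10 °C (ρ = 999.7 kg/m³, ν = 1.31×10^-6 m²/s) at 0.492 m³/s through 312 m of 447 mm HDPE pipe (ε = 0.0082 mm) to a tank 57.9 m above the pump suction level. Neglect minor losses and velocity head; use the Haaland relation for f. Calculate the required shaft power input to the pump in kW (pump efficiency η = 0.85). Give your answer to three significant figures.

V = 4Q/(πD²) = 3.135 m/s; Re = 1.07×10^6; ε/D = 1.83×10^-5; f = 0.01181
h_f = f(L/D)V²/2g = 4.131 m
Total head H = z + h_f = 57.9 + 4.131 = 62.03 m
P_hyd = ρgQH = 999.7·9.81·0.492·62.03 = 299.3 kW
P_shaft = P_hyd/η = 299.3/0.85 = 352.1 kW

P_shaft ≈ 352 kW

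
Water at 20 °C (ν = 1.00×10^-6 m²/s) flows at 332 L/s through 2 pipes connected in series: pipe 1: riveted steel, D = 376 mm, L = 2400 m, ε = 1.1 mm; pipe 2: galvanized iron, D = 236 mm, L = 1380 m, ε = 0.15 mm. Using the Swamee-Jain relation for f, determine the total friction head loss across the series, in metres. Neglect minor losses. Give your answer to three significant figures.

H ≈ 384 m

Pipe 1: V = 2.990 m/s, Re = 1.12×10^6, ε/D = 0.00293, f = 0.02617, h_1 = f(L/D)V²/2g = 76.11 m
Pipe 2: V = 7.590 m/s, Re = 1.79×10^6, ε/D = 6.36×10^-4, f = 0.01795, h_2 = f(L/D)V²/2g = 308.1 m
Series → Q common, losses add: H = Σh = 384.3 m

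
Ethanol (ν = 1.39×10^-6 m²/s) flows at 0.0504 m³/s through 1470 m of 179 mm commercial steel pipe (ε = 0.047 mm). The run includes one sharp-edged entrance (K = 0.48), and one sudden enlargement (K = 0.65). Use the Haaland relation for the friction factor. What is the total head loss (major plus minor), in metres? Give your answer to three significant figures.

V = 4Q/(πD²) = 2.003 m/s; V²/2g = 0.2044 m
Re = 2.58×10^5, ε/D = 2.63×10^-4 → f = 0.01679 (Haaland)
Major: h_f = f(L/D)·V²/2g = 0.01679·8212·0.2044 = 28.19 m
Minor: ΣK = 1.13; h_m = ΣK·V²/2g = 0.2310 m
Total H_L = 28.19 + 0.2310 = 28.42 m

H_L ≈ 28.4 m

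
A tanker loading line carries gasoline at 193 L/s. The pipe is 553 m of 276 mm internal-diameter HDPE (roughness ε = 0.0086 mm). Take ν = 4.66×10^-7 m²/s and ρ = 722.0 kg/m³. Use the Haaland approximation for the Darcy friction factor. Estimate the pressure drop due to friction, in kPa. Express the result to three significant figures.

V = 4Q/(πD²) = 4·0.193/(π·0.276²) = 3.226 m/s
Re = VD/ν = 3.226·0.276/4.66×10^-7 = 1.91×10^6 → turbulent
ε/D = 0.0086/276 = 3.12×10^-5
Haaland: f = 0.01130
h_f = f(L/D)V²/(2g) = 0.01130·(553/0.276)·3.226²/(2·9.81) = 12.01 m
Δp = ρg·h_f = 722.0·9.81·12.01 = 85.06 kPa

Δp ≈ 85.1 kPa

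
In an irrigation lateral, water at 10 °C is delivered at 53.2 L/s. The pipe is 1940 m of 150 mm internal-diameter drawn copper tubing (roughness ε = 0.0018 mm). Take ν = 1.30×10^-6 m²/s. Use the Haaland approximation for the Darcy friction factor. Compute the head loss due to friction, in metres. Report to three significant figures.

V = 4Q/(πD²) = 4·0.0532/(π·0.150²) = 3.011 m/s
Re = VD/ν = 3.011·0.150/1.30×10^-6 = 3.47×10^5 → turbulent
ε/D = 0.0018/150 = 1.20×10^-5
Haaland: f = 0.01406
h_f = f(L/D)V²/(2g) = 0.01406·(1940/0.150)·3.011²/(2·9.81) = 84.02 m

h_f ≈ 84.0 m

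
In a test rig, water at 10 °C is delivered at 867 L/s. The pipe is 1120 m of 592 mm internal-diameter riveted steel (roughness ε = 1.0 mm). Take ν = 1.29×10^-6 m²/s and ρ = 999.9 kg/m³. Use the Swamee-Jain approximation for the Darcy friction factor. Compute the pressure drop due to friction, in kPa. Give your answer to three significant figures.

Δp ≈ 212 kPa

V = 4Q/(πD²) = 4·0.867/(π·0.592²) = 3.150 m/s
Re = VD/ν = 3.150·0.592/1.29×10^-6 = 1.45×10^6 → turbulent
ε/D = 1.0/592 = 0.00169
Swamee-Jain: f = 0.02261
h_f = f(L/D)V²/(2g) = 0.02261·(1120/0.592)·3.150²/(2·9.81) = 21.63 m
Δp = ρg·h_f = 999.9·9.81·21.63 = 212.2 kPa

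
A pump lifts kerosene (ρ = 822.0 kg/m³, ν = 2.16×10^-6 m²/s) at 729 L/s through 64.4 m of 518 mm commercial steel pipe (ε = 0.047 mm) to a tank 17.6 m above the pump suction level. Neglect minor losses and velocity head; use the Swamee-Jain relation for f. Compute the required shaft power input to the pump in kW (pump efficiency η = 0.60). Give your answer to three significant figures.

V = 4Q/(πD²) = 3.459 m/s; Re = 8.30×10^5; ε/D = 9.07×10^-5; f = 0.01360
h_f = f(L/D)V²/2g = 1.031 m
Total head H = z + h_f = 17.6 + 1.031 = 18.63 m
P_hyd = ρgQH = 822.0·9.81·0.729·18.63 = 109.5 kW
P_shaft = P_hyd/η = 109.5/0.60 = 182.5 kW

P_shaft ≈ 183 kW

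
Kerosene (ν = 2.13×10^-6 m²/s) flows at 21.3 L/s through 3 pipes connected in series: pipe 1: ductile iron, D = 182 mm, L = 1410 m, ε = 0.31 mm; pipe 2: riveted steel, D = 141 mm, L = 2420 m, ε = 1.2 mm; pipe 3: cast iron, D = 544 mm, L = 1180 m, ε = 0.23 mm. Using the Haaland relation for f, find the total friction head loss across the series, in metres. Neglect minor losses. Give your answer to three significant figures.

Pipe 1: V = 0.8187 m/s, Re = 7.00×10^4, ε/D = 0.00170, f = 0.02479, h_1 = f(L/D)V²/2g = 6.563 m
Pipe 2: V = 1.364 m/s, Re = 9.03×10^4, ε/D = 0.00851, f = 0.03667, h_2 = f(L/D)V²/2g = 59.69 m
Pipe 3: V = 0.09164 m/s, Re = 2.34×10^4, ε/D = 4.23×10^-4, f = 0.02560, h_3 = f(L/D)V²/2g = 0.02377 m
Series → Q common, losses add: H = Σh = 66.28 m

H ≈ 66.3 m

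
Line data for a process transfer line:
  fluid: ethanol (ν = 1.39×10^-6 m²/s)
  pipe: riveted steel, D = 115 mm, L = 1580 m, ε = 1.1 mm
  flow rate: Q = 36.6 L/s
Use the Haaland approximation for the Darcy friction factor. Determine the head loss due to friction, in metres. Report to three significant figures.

h_f ≈ 327 m

V = 4Q/(πD²) = 4·0.0366/(π·0.115²) = 3.524 m/s
Re = VD/ν = 3.524·0.115/1.39×10^-6 = 2.92×10^5 → turbulent
ε/D = 1.1/115 = 0.00957
Haaland: f = 0.03761
h_f = f(L/D)V²/(2g) = 0.03761·(1580/0.115)·3.524²/(2·9.81) = 327.0 m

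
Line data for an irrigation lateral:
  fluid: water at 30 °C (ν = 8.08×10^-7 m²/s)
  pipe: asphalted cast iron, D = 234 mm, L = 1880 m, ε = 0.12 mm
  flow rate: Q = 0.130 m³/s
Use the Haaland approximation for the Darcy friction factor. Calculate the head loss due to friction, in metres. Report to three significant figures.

h_f ≈ 64.8 m

V = 4Q/(πD²) = 4·0.130/(π·0.234²) = 3.023 m/s
Re = VD/ν = 3.023·0.234/8.08×10^-7 = 8.75×10^5 → turbulent
ε/D = 0.12/234 = 5.13×10^-4
Haaland: f = 0.01732
h_f = f(L/D)V²/(2g) = 0.01732·(1880/0.234)·3.023²/(2·9.81) = 64.80 m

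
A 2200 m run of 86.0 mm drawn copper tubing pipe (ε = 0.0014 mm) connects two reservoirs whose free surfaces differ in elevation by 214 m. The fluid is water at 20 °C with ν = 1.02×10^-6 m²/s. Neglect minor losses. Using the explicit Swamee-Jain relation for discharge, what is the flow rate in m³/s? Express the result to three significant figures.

Swamee-Jain (Type II): Q = -0.965·√(gD⁵h_f/L)·ln[ε/(3.7D) + √(3.17ν²L/(gD³h_f))]
√(gD⁵h_f/L) = √(9.81·0.0860⁵·214/2200) = 0.002119
ε/(3.7D) = 4.40×10^-6; √(3.17ν²L/(gD³h_f)) = 7.37×10^-5
Q = -0.965·0.002119·ln(7.811×10^-5) = 0.01934 m³/s
Check: V = 3.33 m/s, Re = 2.81×10^5, f = 0.01474, h_f = 213 m ≈ 214 m ✓

Q ≈ 0.0193 m³/s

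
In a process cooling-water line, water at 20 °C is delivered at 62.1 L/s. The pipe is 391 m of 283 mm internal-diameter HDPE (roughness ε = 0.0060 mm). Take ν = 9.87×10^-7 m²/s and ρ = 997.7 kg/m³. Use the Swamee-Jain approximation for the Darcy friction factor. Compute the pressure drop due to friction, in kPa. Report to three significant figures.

V = 4Q/(πD²) = 4·0.0621/(π·0.283²) = 0.9873 m/s
Re = VD/ν = 0.9873·0.283/9.87×10^-7 = 2.83×10^5 → turbulent
ε/D = 0.0060/283 = 2.12×10^-5
Swamee-Jain: f = 0.01477
h_f = f(L/D)V²/(2g) = 0.01477·(391/0.283)·0.9873²/(2·9.81) = 1.014 m
Δp = ρg·h_f = 997.7·9.81·1.014 = 9.922 kPa

Δp ≈ 9.92 kPa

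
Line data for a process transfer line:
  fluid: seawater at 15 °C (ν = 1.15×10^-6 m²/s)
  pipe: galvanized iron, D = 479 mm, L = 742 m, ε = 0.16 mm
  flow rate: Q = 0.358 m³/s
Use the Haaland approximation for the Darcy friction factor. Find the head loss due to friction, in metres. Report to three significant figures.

V = 4Q/(πD²) = 4·0.358/(π·0.479²) = 1.987 m/s
Re = VD/ν = 1.987·0.479/1.15×10^-6 = 8.27×10^5 → turbulent
ε/D = 0.16/479 = 3.34×10^-4
Haaland: f = 0.01602
h_f = f(L/D)V²/(2g) = 0.01602·(742/0.479)·1.987²/(2·9.81) = 4.991 m

h_f ≈ 4.99 m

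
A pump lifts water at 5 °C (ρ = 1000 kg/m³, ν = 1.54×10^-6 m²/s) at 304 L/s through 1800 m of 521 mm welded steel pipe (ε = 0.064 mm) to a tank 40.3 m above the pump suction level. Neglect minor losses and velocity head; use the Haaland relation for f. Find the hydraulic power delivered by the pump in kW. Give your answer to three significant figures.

P_hyd ≈ 136 kW

V = 4Q/(πD²) = 1.426 m/s; Re = 4.82×10^5; ε/D = 1.23×10^-4; f = 0.01457
h_f = f(L/D)V²/2g = 5.217 m
Total head H = z + h_f = 40.3 + 5.217 = 45.52 m
P_hyd = ρgQH = 1000·9.81·0.304·45.52 = 135.7 kW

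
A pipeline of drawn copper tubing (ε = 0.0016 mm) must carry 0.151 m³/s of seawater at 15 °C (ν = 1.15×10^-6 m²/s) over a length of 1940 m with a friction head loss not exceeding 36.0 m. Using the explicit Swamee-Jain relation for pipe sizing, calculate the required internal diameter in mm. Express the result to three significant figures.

Swamee-Jain (Type III): D = 0.66·[ε^1.25·(LQ²/(gh_f))^4.75 + ν·Q^9.4·(L/(gh_f))^5.2]^0.04
LQ²/(gh_f) = 0.1253; L/(gh_f) = 5.493
Term 1 = ε^1.25·(…)^4.75 = 2.95×10^-12; Term 2 = ν·Q^9.4·(…)^5.2 = 1.55×10^-10
D = 0.66·(2.95×10^-12 + 1.55×10^-10)^0.04 = 0.2676 m = 268 mm
Check: V = 2.68 m/s, Re = 6.25×10^5, f = 0.01270, h_f = 33.8 m ≈ 36.0 m ✓

D ≈ 268 mm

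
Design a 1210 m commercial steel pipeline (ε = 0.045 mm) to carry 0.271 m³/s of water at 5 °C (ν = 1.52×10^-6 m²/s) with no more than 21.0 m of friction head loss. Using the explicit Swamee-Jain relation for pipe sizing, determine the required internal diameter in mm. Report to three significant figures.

D ≈ 351 mm

Swamee-Jain (Type III): D = 0.66·[ε^1.25·(LQ²/(gh_f))^4.75 + ν·Q^9.4·(L/(gh_f))^5.2]^0.04
LQ²/(gh_f) = 0.4314; L/(gh_f) = 5.874
Term 1 = ε^1.25·(…)^4.75 = 6.79×10^-8; Term 2 = ν·Q^9.4·(…)^5.2 = 7.08×10^-8
D = 0.66·(6.79×10^-8 + 7.08×10^-8)^0.04 = 0.3509 m = 351 mm
Check: V = 2.80 m/s, Re = 6.47×10^5, f = 0.01442, h_f = 19.9 m ≈ 21.0 m ✓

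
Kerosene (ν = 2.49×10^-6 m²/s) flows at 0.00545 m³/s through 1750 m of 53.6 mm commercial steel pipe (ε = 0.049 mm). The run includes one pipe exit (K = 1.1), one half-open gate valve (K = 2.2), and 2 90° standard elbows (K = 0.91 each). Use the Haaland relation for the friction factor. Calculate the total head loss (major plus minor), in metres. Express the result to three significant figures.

H_L ≈ 228 m

V = 4Q/(πD²) = 2.415 m/s; V²/2g = 0.2973 m
Re = 5.20×10^4, ε/D = 9.14×10^-4 → f = 0.02336 (Haaland)
Major: h_f = f(L/D)·V²/2g = 0.02336·32649·0.2973 = 226.8 m
Minor: ΣK = 5.12; h_m = ΣK·V²/2g = 1.522 m
Total H_L = 226.8 + 1.522 = 228.3 m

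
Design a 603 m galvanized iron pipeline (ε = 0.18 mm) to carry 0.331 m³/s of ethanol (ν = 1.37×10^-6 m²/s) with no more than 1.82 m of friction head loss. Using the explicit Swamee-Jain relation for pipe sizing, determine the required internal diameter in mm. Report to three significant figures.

Swamee-Jain (Type III): D = 0.66·[ε^1.25·(LQ²/(gh_f))^4.75 + ν·Q^9.4·(L/(gh_f))^5.2]^0.04
LQ²/(gh_f) = 3.700; L/(gh_f) = 33.77
Term 1 = ε^1.25·(…)^4.75 = 0.0104; Term 2 = ν·Q^9.4·(…)^5.2 = 0.00373
D = 0.66·(0.0104 + 0.00373)^0.04 = 0.5567 m = 557 mm
Check: V = 1.36 m/s, Re = 5.53×10^5, f = 0.01645, h_f = 1.68 m ≈ 1.82 m ✓

D ≈ 557 mm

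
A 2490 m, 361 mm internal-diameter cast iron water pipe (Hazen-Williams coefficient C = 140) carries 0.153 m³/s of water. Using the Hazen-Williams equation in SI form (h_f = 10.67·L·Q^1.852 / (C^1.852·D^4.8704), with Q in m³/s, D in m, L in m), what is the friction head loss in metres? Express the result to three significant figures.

h_f = 10.67·2490·0.153^1.852 / (140^1.852·0.361^4.8704) = 12.44 m

h_f ≈ 12.4 m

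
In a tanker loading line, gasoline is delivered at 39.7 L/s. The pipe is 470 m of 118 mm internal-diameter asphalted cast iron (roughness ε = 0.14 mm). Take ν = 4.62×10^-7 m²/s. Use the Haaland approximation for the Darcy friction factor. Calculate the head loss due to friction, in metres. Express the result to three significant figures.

h_f ≈ 55.6 m

V = 4Q/(πD²) = 4·0.0397/(π·0.118²) = 3.630 m/s
Re = VD/ν = 3.630·0.118/4.62×10^-7 = 9.27×10^5 → turbulent
ε/D = 0.14/118 = 0.00119
Haaland: f = 0.02077
h_f = f(L/D)V²/(2g) = 0.02077·(470/0.118)·3.630²/(2·9.81) = 55.58 m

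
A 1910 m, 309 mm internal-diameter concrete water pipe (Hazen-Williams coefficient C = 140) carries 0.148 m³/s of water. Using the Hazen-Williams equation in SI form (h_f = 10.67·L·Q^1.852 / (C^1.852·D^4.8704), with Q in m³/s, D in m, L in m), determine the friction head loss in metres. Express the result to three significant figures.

h_f = 10.67·1910·0.148^1.852 / (140^1.852·0.309^4.8704) = 19.14 m

h_f ≈ 19.1 m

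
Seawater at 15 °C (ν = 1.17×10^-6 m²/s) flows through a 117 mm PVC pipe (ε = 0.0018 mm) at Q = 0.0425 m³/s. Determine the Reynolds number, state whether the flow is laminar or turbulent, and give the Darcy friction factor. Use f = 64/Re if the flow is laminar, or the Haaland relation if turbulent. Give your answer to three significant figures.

Re ≈ 3.95×10^5; turbulent; f ≈ 0.0138

V = 4Q/(πD²) = 3.953 m/s
Re = VD/ν = 3.953·0.117/1.17×10^-6 = 3.95×10^5
Re > 4000 → turbulent; ε/D = 1.54×10^-5
Haaland: f = 0.01378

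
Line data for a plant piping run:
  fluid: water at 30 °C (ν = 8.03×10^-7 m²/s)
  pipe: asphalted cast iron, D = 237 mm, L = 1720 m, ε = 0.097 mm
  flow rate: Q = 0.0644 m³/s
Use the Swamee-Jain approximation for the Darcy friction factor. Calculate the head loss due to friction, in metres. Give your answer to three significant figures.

V = 4Q/(πD²) = 4·0.0644/(π·0.237²) = 1.460 m/s
Re = VD/ν = 1.460·0.237/8.03×10^-7 = 4.31×10^5 → turbulent
ε/D = 0.097/237 = 4.09×10^-4
Swamee-Jain: f = 0.01734
h_f = f(L/D)V²/(2g) = 0.01734·(1720/0.237)·1.460²/(2·9.81) = 13.66 m

h_f ≈ 13.7 m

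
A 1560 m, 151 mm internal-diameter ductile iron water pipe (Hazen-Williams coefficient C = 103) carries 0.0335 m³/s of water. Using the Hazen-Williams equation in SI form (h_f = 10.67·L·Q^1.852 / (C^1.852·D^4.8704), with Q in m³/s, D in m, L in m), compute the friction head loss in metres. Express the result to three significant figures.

h_f ≈ 57.6 m

h_f = 10.67·1560·0.0335^1.852 / (103^1.852·0.151^4.8704) = 57.62 m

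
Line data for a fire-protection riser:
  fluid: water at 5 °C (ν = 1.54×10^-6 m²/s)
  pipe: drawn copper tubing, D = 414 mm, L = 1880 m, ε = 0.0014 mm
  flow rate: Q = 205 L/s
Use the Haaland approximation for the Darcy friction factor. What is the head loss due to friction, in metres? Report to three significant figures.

V = 4Q/(πD²) = 4·0.205/(π·0.414²) = 1.523 m/s
Re = VD/ν = 1.523·0.414/1.54×10^-6 = 4.09×10^5 → turbulent
ε/D = 0.0014/414 = 3.38×10^-6
Haaland: f = 0.01358
h_f = f(L/D)V²/(2g) = 0.01358·(1880/0.414)·1.523²/(2·9.81) = 7.287 m

h_f ≈ 7.29 m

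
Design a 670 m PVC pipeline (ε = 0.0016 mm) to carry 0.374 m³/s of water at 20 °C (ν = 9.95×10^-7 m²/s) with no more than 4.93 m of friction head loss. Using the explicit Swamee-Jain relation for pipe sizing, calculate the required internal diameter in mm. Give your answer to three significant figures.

D ≈ 453 mm

Swamee-Jain (Type III): D = 0.66·[ε^1.25·(LQ²/(gh_f))^4.75 + ν·Q^9.4·(L/(gh_f))^5.2]^0.04
LQ²/(gh_f) = 1.938; L/(gh_f) = 13.85
Term 1 = ε^1.25·(…)^4.75 = 1.32×10^-6; Term 2 = ν·Q^9.4·(…)^5.2 = 8.30×10^-5
D = 0.66·(1.32×10^-6 + 8.30×10^-5)^0.04 = 0.4535 m = 453 mm
Check: V = 2.32 m/s, Re = 1.06×10^6, f = 0.01159, h_f = 4.68 m ≈ 4.93 m ✓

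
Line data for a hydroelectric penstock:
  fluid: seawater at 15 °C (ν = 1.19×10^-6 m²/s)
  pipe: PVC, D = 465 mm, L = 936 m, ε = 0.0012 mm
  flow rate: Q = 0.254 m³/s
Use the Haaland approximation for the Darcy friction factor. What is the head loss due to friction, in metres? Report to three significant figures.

h_f ≈ 2.92 m

V = 4Q/(πD²) = 4·0.254/(π·0.465²) = 1.496 m/s
Re = VD/ν = 1.496·0.465/1.19×10^-6 = 5.84×10^5 → turbulent
ε/D = 0.0012/465 = 2.58×10^-6
Haaland: f = 0.01274
h_f = f(L/D)V²/(2g) = 0.01274·(936/0.465)·1.496²/(2·9.81) = 2.923 m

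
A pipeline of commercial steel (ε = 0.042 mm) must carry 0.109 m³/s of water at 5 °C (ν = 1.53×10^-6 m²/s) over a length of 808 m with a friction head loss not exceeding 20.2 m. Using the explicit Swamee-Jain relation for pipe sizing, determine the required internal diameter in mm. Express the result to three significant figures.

Swamee-Jain (Type III): D = 0.66·[ε^1.25·(LQ²/(gh_f))^4.75 + ν·Q^9.4·(L/(gh_f))^5.2]^0.04
LQ²/(gh_f) = 0.04844; L/(gh_f) = 4.077
Term 1 = ε^1.25·(…)^4.75 = 1.92×10^-12; Term 2 = ν·Q^9.4·(…)^5.2 = 2.04×10^-12
D = 0.66·(1.92×10^-12 + 2.04×10^-12)^0.04 = 0.2309 m = 231 mm
Check: V = 2.60 m/s, Re = 3.93×10^5, f = 0.01570, h_f = 19.0 m ≈ 20.2 m ✓

D ≈ 231 mm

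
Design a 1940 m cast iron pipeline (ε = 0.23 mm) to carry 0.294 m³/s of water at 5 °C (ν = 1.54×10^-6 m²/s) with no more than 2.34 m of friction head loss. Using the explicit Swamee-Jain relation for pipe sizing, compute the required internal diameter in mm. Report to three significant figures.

Swamee-Jain (Type III): D = 0.66·[ε^1.25·(LQ²/(gh_f))^4.75 + ν·Q^9.4·(L/(gh_f))^5.2]^0.04
LQ²/(gh_f) = 7.305; L/(gh_f) = 84.51
Term 1 = ε^1.25·(…)^4.75 = 0.358; Term 2 = ν·Q^9.4·(…)^5.2 = 0.162
D = 0.66·(0.358 + 0.162)^0.04 = 0.6430 m = 643 mm
Check: V = 0.905 m/s, Re = 3.78×10^5, f = 0.01714, h_f = 2.16 m ≈ 2.34 m ✓

D ≈ 643 mm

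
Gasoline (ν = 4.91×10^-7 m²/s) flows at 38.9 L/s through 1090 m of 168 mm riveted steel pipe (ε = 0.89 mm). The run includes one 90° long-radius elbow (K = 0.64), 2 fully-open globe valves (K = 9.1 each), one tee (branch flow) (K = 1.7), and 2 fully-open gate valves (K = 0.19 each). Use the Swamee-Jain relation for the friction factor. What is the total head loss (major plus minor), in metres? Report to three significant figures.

H_L ≈ 35.0 m

V = 4Q/(πD²) = 1.755 m/s; V²/2g = 0.1570 m
Re = 6.00×10^5, ε/D = 0.00530 → f = 0.03114 (Swamee-Jain)
Major: h_f = f(L/D)·V²/2g = 0.03114·6488·0.1570 = 31.71 m
Minor: ΣK = 20.9; h_m = ΣK·V²/2g = 3.284 m
Total H_L = 31.71 + 3.284 = 35.00 m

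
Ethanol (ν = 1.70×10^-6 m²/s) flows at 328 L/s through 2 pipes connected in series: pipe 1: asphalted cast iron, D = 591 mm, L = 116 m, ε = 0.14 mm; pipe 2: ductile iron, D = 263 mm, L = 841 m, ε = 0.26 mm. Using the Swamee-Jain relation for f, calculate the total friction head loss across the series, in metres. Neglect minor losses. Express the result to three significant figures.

H ≈ 119 m

Pipe 1: V = 1.196 m/s, Re = 4.16×10^5, ε/D = 2.37×10^-4, f = 0.01609, h_1 = f(L/D)V²/2g = 0.2301 m
Pipe 2: V = 6.038 m/s, Re = 9.34×10^5, ε/D = 9.89×10^-4, f = 0.02000, h_2 = f(L/D)V²/2g = 118.8 m
Series → Q common, losses add: H = Σh = 119.1 m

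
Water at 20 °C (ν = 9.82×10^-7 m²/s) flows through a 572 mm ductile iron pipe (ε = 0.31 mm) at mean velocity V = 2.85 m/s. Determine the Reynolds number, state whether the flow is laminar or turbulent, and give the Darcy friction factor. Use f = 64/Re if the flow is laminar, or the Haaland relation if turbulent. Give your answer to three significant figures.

Re ≈ 1.66×10^6; turbulent; f ≈ 0.0173

Re = VD/ν = 2.850·0.572/9.82×10^-7 = 1.66×10^6
Re > 4000 → turbulent; ε/D = 5.42×10^-4
Haaland: f = 0.01729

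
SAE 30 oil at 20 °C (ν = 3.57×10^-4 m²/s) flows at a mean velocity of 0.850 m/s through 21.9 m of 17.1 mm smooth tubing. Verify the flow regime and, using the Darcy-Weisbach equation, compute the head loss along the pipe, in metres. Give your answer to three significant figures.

h_f ≈ 74.1 m

Re = VD/ν = 0.850·0.01710/3.57×10^-4 = 40.7 → laminar (Re < 2300)
f = 64/Re = 1.572
h_f = f(L/D)V²/(2g) = 1.572·(21.9/0.01710)·0.850²/(2·9.81) = 74.13 m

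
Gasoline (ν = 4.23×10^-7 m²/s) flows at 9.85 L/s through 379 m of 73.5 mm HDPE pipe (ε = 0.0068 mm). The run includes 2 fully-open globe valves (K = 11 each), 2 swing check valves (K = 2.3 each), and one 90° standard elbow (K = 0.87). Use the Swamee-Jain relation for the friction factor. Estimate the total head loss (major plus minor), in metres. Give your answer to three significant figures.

V = 4Q/(πD²) = 2.322 m/s; V²/2g = 0.2747 m
Re = 4.03×10^5, ε/D = 9.25×10^-5 → f = 0.01476 (Swamee-Jain)
Major: h_f = f(L/D)·V²/2g = 0.01476·5156·0.2747 = 20.91 m
Minor: ΣK = 27.5; h_m = ΣK·V²/2g = 7.546 m
Total H_L = 20.91 + 7.546 = 28.46 m

H_L ≈ 28.5 m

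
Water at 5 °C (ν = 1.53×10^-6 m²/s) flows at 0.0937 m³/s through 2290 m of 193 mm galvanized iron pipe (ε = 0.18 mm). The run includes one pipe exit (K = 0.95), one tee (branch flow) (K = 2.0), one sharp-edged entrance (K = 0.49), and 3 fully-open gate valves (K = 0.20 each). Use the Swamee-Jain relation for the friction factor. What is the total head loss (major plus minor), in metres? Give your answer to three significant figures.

H_L ≈ 127 m

V = 4Q/(πD²) = 3.203 m/s; V²/2g = 0.5228 m
Re = 4.04×10^5, ε/D = 9.33×10^-4 → f = 0.02021 (Swamee-Jain)
Major: h_f = f(L/D)·V²/2g = 0.02021·11865·0.5228 = 125.3 m
Minor: ΣK = 4.04; h_m = ΣK·V²/2g = 2.112 m
Total H_L = 125.3 + 2.112 = 127.5 m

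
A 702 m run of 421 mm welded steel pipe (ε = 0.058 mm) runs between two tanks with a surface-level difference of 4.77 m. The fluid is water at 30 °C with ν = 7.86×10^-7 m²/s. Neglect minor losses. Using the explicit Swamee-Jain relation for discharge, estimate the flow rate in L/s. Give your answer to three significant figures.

Swamee-Jain (Type II): Q = -0.965·√(gD⁵h_f/L)·ln[ε/(3.7D) + √(3.17ν²L/(gD³h_f))]
√(gD⁵h_f/L) = √(9.81·0.421⁵·4.77/702) = 0.02969
ε/(3.7D) = 3.72×10^-5; √(3.17ν²L/(gD³h_f)) = 1.98×10^-5
Q = -0.965·0.02969·ln(5.708×10^-5) = 0.2800 m³/s
Check: V = 2.01 m/s, Re = 1.08×10^6, f = 0.01396, h_f = 4.80 m ≈ 4.77 m ✓

Q ≈ 280 L/s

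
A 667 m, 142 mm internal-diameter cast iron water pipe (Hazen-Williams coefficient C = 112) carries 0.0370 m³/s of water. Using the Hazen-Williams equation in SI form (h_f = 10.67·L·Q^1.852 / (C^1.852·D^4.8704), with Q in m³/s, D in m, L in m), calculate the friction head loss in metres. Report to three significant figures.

h_f = 10.67·667·0.0370^1.852 / (112^1.852·0.142^4.8704) = 34.21 m

h_f ≈ 34.2 m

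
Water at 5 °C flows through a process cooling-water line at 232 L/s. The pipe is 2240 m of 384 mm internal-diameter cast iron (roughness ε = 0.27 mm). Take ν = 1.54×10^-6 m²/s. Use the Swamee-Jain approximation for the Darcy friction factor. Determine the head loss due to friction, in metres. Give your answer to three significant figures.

h_f ≈ 22.6 m

V = 4Q/(πD²) = 4·0.232/(π·0.384²) = 2.003 m/s
Re = VD/ν = 2.003·0.384/1.54×10^-6 = 5.00×10^5 → turbulent
ε/D = 0.27/384 = 7.03×10^-4
Swamee-Jain: f = 0.01894
h_f = f(L/D)V²/(2g) = 0.01894·(2240/0.384)·2.003²/(2·9.81) = 22.60 m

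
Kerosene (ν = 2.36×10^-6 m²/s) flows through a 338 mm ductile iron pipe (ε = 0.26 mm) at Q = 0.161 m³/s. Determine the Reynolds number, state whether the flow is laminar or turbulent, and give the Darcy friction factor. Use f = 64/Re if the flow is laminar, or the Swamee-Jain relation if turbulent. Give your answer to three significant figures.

Re ≈ 2.57×10^5; turbulent; f ≈ 0.0199

V = 4Q/(πD²) = 1.794 m/s
Re = VD/ν = 1.794·0.338/2.36×10^-6 = 2.57×10^5
Re > 4000 → turbulent; ε/D = 7.69×10^-4
Swamee-Jain: f = 0.01990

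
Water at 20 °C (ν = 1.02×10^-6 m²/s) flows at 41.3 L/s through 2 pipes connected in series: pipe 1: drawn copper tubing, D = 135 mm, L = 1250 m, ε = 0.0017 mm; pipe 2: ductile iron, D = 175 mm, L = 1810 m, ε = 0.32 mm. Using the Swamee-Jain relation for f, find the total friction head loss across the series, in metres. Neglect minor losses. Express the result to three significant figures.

H ≈ 91.5 m

Pipe 1: V = 2.885 m/s, Re = 3.82×10^5, ε/D = 1.26×10^-5, f = 0.01392, h_1 = f(L/D)V²/2g = 54.68 m
Pipe 2: V = 1.717 m/s, Re = 2.95×10^5, ε/D = 0.00183, f = 0.02367, h_2 = f(L/D)V²/2g = 36.79 m
Series → Q common, losses add: H = Σh = 91.47 m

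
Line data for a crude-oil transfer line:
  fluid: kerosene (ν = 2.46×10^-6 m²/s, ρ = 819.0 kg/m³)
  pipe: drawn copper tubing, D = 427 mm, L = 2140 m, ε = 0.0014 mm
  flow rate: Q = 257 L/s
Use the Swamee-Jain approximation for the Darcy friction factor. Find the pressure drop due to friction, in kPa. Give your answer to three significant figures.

V = 4Q/(πD²) = 4·0.257/(π·0.427²) = 1.795 m/s
Re = VD/ν = 1.795·0.427/2.46×10^-6 = 3.12×10^5 → turbulent
ε/D = 0.0014/427 = 3.28×10^-6
Swamee-Jain: f = 0.01431
h_f = f(L/D)V²/(2g) = 0.01431·(2140/0.427)·1.795²/(2·9.81) = 11.78 m
Δp = ρg·h_f = 819.0·9.81·11.78 = 94.61 kPa

Δp ≈ 94.6 kPa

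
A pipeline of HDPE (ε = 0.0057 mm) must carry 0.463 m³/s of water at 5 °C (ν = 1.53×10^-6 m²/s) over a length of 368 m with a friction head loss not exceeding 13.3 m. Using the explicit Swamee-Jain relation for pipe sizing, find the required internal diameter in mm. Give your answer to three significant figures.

D ≈ 360 mm

Swamee-Jain (Type III): D = 0.66·[ε^1.25·(LQ²/(gh_f))^4.75 + ν·Q^9.4·(L/(gh_f))^5.2]^0.04
LQ²/(gh_f) = 0.6046; L/(gh_f) = 2.821
Term 1 = ε^1.25·(…)^4.75 = 2.55×10^-8; Term 2 = ν·Q^9.4·(…)^5.2 = 2.41×10^-7
D = 0.66·(2.55×10^-8 + 2.41×10^-7)^0.04 = 0.3602 m = 360 mm
Check: V = 4.54 m/s, Re = 1.07×10^6, f = 0.01187, h_f = 12.8 m ≈ 13.3 m ✓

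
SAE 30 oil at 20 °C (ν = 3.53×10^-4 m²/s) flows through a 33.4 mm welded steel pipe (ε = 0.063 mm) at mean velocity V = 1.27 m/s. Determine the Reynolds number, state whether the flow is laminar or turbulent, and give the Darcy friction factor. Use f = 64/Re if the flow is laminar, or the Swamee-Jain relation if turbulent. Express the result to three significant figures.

Re = VD/ν = 1.270·0.0334/3.53×10^-4 = 120
Re < 2300 → laminar → f = 64/Re = 0.5326

Re ≈ 120; laminar; f = 64/Re ≈ 0.533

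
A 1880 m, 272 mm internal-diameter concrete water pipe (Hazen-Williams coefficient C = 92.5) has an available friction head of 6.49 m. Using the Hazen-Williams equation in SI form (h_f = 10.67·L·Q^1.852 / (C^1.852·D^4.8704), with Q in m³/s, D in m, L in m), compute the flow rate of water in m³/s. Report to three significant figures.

Q ≈ 0.0393 m³/s

Rearranging: Q = [h_f·C^1.852·D^4.8704 / (10.67·L)]^(1/1.852)
Q = [6.49·92.5^1.852·0.272^4.8704 / (10.67·1880)]^0.540 = 0.03933 m³/s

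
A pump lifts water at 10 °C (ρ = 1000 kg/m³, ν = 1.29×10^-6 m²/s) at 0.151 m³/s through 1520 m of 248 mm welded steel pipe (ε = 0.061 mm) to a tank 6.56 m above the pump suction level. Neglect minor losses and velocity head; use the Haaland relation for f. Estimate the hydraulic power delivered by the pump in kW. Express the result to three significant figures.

V = 4Q/(πD²) = 3.126 m/s; Re = 6.01×10^5; ε/D = 2.46×10^-4; f = 0.01551
h_f = f(L/D)V²/2g = 47.33 m
Total head H = z + h_f = 6.56 + 47.33 = 53.89 m
P_hyd = ρgQH = 1000·9.81·0.151·53.89 = 79.83 kW

P_hyd ≈ 79.8 kW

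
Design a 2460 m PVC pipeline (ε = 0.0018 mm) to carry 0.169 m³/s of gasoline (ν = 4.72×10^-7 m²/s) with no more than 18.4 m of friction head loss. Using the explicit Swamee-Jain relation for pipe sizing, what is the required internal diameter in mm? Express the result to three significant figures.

Swamee-Jain (Type III): D = 0.66·[ε^1.25·(LQ²/(gh_f))^4.75 + ν·Q^9.4·(L/(gh_f))^5.2]^0.04
LQ²/(gh_f) = 0.3892; L/(gh_f) = 13.63
Term 1 = ε^1.25·(…)^4.75 = 7.46×10^-10; Term 2 = ν·Q^9.4·(…)^5.2 = 2.07×10^-8
D = 0.66·(7.46×10^-10 + 2.07×10^-8)^0.04 = 0.3257 m = 326 mm
Check: V = 2.03 m/s, Re = 1.40×10^6, f = 0.01115, h_f = 17.7 m ≈ 18.4 m ✓

D ≈ 326 mm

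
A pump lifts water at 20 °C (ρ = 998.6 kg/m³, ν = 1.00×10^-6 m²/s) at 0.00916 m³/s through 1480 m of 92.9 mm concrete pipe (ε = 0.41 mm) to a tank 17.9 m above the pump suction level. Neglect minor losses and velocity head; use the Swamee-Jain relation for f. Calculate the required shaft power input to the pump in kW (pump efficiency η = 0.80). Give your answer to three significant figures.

P_shaft ≈ 7.05 kW

V = 4Q/(πD²) = 1.351 m/s; Re = 1.26×10^5; ε/D = 0.00441; f = 0.03029
h_f = f(L/D)V²/2g = 44.92 m
Total head H = z + h_f = 17.9 + 44.92 = 62.82 m
P_hyd = ρgQH = 998.6·9.81·0.00916·62.82 = 5.637 kW
P_shaft = P_hyd/η = 5.637/0.80 = 7.047 kW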